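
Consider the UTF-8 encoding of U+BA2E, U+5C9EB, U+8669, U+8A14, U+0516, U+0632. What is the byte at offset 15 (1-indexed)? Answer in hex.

1-indexed offset 15 is 0-indexed offset 14.
U+BA2E → 3-byte form EB A8 AE at offsets 0–2.
U+5C9EB → 4-byte form F1 9C A7 AB at offsets 3–6.
U+8669 → 3-byte form E8 99 A9 at offsets 7–9.
U+8A14 → 3-byte form E8 A8 94 at offsets 10–12.
U+0516 → 2-byte form D4 96 at offsets 13–14.
Offset 14 falls in char 5's range; it's byte 2 of D4 96 = 0x96.

0x96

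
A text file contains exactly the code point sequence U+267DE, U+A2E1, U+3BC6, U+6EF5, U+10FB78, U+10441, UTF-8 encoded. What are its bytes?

F0 A6 9F 9E EA 8B A1 E3 AF 86 E6 BB B5 F4 8F AD B8 F0 90 91 81

U+267DE: 4-byte form → F0 A6 9F 9E.
U+A2E1: 3-byte form → EA 8B A1.
U+3BC6: 3-byte form → E3 AF 86.
U+6EF5: 3-byte form → E6 BB B5.
U+10FB78: 4-byte form → F4 8F AD B8.
U+10441: 4-byte form → F0 90 91 81.
Concatenated (21 bytes): F0 A6 9F 9E EA 8B A1 E3 AF 86 E6 BB B5 F4 8F AD B8 F0 90 91 81.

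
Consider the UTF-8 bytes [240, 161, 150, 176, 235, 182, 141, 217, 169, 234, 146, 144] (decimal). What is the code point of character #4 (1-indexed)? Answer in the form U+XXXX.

Offset 0: leading byte 0xF0 = 11110000 → 4-byte char #1 = F0 A1 96 B0.
Offset 4: leading byte 0xEB = 11101011 → 3-byte char #2 = EB B6 8D.
Offset 7: leading byte 0xD9 = 11011001 → 2-byte char #3 = D9 A9.
Offset 9: leading byte 0xEA = 11101010 → 3-byte char #4 = EA 92 90.
Leading byte 0xEA = 11101010 matches 1110xxxx → 3-byte sequence.
Byte 1: 0xEA = 11101010, payload 1010 (4 bits).
Byte 2: 0x92 = 10010010 (10xxxxxx ✓), payload 010010.
Byte 3: 0x90 = 10010000 (10xxxxxx ✓), payload 010000.
Concatenate: 1010010010010000 = 0xA490 (16 bits → U+A490).

U+A490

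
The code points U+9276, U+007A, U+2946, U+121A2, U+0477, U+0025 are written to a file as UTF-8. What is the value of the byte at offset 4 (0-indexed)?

U+9276 → 3-byte form E9 89 B6 at offsets 0–2.
U+007A → 1-byte form 7A at offsets 3–3.
U+2946 → 3-byte form E2 A5 86 at offsets 4–6.
Offset 4 falls in char 3's range; it's byte 1 of E2 A5 86 = 0xE2.

0xE2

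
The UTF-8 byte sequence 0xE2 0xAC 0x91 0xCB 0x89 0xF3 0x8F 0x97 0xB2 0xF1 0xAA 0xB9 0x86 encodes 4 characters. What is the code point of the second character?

U+02C9

Offset 0: leading byte 0xE2 = 11100010 → 3-byte char #1 = E2 AC 91.
Offset 3: leading byte 0xCB = 11001011 → 2-byte char #2 = CB 89.
Leading byte 0xCB = 11001011 matches 110xxxxx → 2-byte sequence.
Byte 1: 0xCB = 11001011, payload 01011 (5 bits).
Byte 2: 0x89 = 10001001 (10xxxxxx ✓), payload 001001.
Concatenate: 01011001001 = 0x2C9 (11 bits → U+02C9).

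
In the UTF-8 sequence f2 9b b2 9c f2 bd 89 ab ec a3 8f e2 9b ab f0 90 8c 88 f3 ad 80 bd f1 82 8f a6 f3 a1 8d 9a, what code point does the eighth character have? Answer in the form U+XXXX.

U+E135A

Offset 0: leading byte 0xF2 = 11110010 → 4-byte char #1 = F2 9B B2 9C.
Offset 4: leading byte 0xF2 = 11110010 → 4-byte char #2 = F2 BD 89 AB.
Offset 8: leading byte 0xEC = 11101100 → 3-byte char #3 = EC A3 8F.
Offset 11: leading byte 0xE2 = 11100010 → 3-byte char #4 = E2 9B AB.
Offset 14: leading byte 0xF0 = 11110000 → 4-byte char #5 = F0 90 8C 88.
Offset 18: leading byte 0xF3 = 11110011 → 4-byte char #6 = F3 AD 80 BD.
Offset 22: leading byte 0xF1 = 11110001 → 4-byte char #7 = F1 82 8F A6.
Offset 26: leading byte 0xF3 = 11110011 → 4-byte char #8 = F3 A1 8D 9A.
Leading byte 0xF3 = 11110011 matches 11110xxx → 4-byte sequence.
Byte 1: 0xF3 = 11110011, payload 011 (3 bits).
Byte 2: 0xA1 = 10100001 (10xxxxxx ✓), payload 100001.
Byte 3: 0x8D = 10001101 (10xxxxxx ✓), payload 001101.
Byte 4: 0x9A = 10011010 (10xxxxxx ✓), payload 011010.
Concatenate: 011100001001101011010 = 0xE135A (21 bits → U+E135A).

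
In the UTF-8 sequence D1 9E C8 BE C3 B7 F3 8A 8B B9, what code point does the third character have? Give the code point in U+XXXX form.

Offset 0: leading byte 0xD1 = 11010001 → 2-byte char #1 = D1 9E.
Offset 2: leading byte 0xC8 = 11001000 → 2-byte char #2 = C8 BE.
Offset 4: leading byte 0xC3 = 11000011 → 2-byte char #3 = C3 B7.
Leading byte 0xC3 = 11000011 matches 110xxxxx → 2-byte sequence.
Byte 1: 0xC3 = 11000011, payload 00011 (5 bits).
Byte 2: 0xB7 = 10110111 (10xxxxxx ✓), payload 110111.
Concatenate: 00011110111 = 0xF7 (11 bits → U+00F7).

U+00F7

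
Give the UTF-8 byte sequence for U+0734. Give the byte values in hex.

U+0734 = 0x734 = 1844 decimal. In range U+0080–U+07FF → 2-byte form: 110xxxxx 10xxxxxx.
Binary (11 bits): 11100110100.
Split 5+6: 11100 | 110100.
Byte 1: 11011100 = 0xDC.
Byte 2: 10110100 = 0xB4.

DC B4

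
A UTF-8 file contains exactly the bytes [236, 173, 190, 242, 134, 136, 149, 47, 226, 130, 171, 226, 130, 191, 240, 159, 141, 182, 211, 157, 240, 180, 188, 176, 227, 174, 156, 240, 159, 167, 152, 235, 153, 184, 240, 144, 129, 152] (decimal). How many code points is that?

12

Byte at offset 0: 0xEC = 11101100 → 3-byte char (#1). Advance 3.
Byte at offset 3: 0xF2 = 11110010 → 4-byte char (#2). Advance 4.
Byte at offset 7: 0x2F = 00101111 → 1-byte char (#3). Advance 1.
Byte at offset 8: 0xE2 = 11100010 → 3-byte char (#4). Advance 3.
Byte at offset 11: 0xE2 = 11100010 → 3-byte char (#5). Advance 3.
Byte at offset 14: 0xF0 = 11110000 → 4-byte char (#6). Advance 4.
Byte at offset 18: 0xD3 = 11010011 → 2-byte char (#7). Advance 2.
Byte at offset 20: 0xF0 = 11110000 → 4-byte char (#8). Advance 4.
Byte at offset 24: 0xE3 = 11100011 → 3-byte char (#9). Advance 3.
Byte at offset 27: 0xF0 = 11110000 → 4-byte char (#10). Advance 4.
Byte at offset 31: 0xEB = 11101011 → 3-byte char (#11). Advance 3.
Byte at offset 34: 0xF0 = 11110000 → 4-byte char (#12). Advance 4.
Reached end at offset 38 after 12 code points.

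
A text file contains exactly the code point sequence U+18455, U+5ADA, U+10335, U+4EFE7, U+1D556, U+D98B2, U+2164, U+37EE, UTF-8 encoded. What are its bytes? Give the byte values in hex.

F0 98 91 95 E5 AB 9A F0 90 8C B5 F1 8E BF A7 F0 9D 95 96 F3 99 A2 B2 E2 85 A4 E3 9F AE

U+18455: 4-byte form → F0 98 91 95.
U+5ADA: 3-byte form → E5 AB 9A.
U+10335: 4-byte form → F0 90 8C B5.
U+4EFE7: 4-byte form → F1 8E BF A7.
U+1D556: 4-byte form → F0 9D 95 96.
U+D98B2: 4-byte form → F3 99 A2 B2.
U+2164: 3-byte form → E2 85 A4.
U+37EE: 3-byte form → E3 9F AE.
Concatenated (29 bytes): F0 98 91 95 E5 AB 9A F0 90 8C B5 F1 8E BF A7 F0 9D 95 96 F3 99 A2 B2 E2 85 A4 E3 9F AE.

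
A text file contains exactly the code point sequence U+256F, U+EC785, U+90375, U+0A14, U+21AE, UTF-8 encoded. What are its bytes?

E2 95 AF F3 AC 9E 85 F2 90 8D B5 E0 A8 94 E2 86 AE

U+256F: 3-byte form → E2 95 AF.
U+EC785: 4-byte form → F3 AC 9E 85.
U+90375: 4-byte form → F2 90 8D B5.
U+0A14: 3-byte form → E0 A8 94.
U+21AE: 3-byte form → E2 86 AE.
Concatenated (17 bytes): E2 95 AF F3 AC 9E 85 F2 90 8D B5 E0 A8 94 E2 86 AE.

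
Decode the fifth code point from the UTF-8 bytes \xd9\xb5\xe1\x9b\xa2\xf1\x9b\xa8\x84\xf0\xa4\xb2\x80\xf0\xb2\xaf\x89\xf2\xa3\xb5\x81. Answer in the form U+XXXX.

U+32BC9

Offset 0: leading byte 0xD9 = 11011001 → 2-byte char #1 = D9 B5.
Offset 2: leading byte 0xE1 = 11100001 → 3-byte char #2 = E1 9B A2.
Offset 5: leading byte 0xF1 = 11110001 → 4-byte char #3 = F1 9B A8 84.
Offset 9: leading byte 0xF0 = 11110000 → 4-byte char #4 = F0 A4 B2 80.
Offset 13: leading byte 0xF0 = 11110000 → 4-byte char #5 = F0 B2 AF 89.
Leading byte 0xF0 = 11110000 matches 11110xxx → 4-byte sequence.
Byte 1: 0xF0 = 11110000, payload 000 (3 bits).
Byte 2: 0xB2 = 10110010 (10xxxxxx ✓), payload 110010.
Byte 3: 0xAF = 10101111 (10xxxxxx ✓), payload 101111.
Byte 4: 0x89 = 10001001 (10xxxxxx ✓), payload 001001.
Concatenate: 000110010101111001001 = 0x32BC9 (21 bits → U+32BC9).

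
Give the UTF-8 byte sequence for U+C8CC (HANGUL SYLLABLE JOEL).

EC A3 8C

U+C8CC = 0xC8CC = 51404 decimal. In range U+0800–U+FFFF → 3-byte form: 1110xxxx 10xxxxxx 10xxxxxx.
Binary (16 bits): 1100100011001100.
Split 4+6+6: 1100 | 100011 | 001100.
Byte 1: 11101100 = 0xEC.
Byte 2: 10100011 = 0xA3.
Byte 3: 10001100 = 0x8C.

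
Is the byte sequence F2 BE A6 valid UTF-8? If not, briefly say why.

invalid (sequence truncated)

Leading byte 0xF2 = 11110010 → 4-byte form, but only 3 bytes are present.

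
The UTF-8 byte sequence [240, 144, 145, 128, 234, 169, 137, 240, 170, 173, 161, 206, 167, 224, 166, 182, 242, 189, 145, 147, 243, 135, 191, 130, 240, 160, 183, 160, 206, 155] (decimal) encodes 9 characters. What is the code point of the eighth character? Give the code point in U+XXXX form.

Offset 0: leading byte 0xF0 = 11110000 → 4-byte char #1 = F0 90 91 80.
Offset 4: leading byte 0xEA = 11101010 → 3-byte char #2 = EA A9 89.
Offset 7: leading byte 0xF0 = 11110000 → 4-byte char #3 = F0 AA AD A1.
Offset 11: leading byte 0xCE = 11001110 → 2-byte char #4 = CE A7.
Offset 13: leading byte 0xE0 = 11100000 → 3-byte char #5 = E0 A6 B6.
Offset 16: leading byte 0xF2 = 11110010 → 4-byte char #6 = F2 BD 91 93.
Offset 20: leading byte 0xF3 = 11110011 → 4-byte char #7 = F3 87 BF 82.
Offset 24: leading byte 0xF0 = 11110000 → 4-byte char #8 = F0 A0 B7 A0.
Leading byte 0xF0 = 11110000 matches 11110xxx → 4-byte sequence.
Byte 1: 0xF0 = 11110000, payload 000 (3 bits).
Byte 2: 0xA0 = 10100000 (10xxxxxx ✓), payload 100000.
Byte 3: 0xB7 = 10110111 (10xxxxxx ✓), payload 110111.
Byte 4: 0xA0 = 10100000 (10xxxxxx ✓), payload 100000.
Concatenate: 000100000110111100000 = 0x20DE0 (21 bits → U+20DE0).

U+20DE0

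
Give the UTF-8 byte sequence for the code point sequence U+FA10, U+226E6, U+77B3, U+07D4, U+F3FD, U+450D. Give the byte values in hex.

U+FA10: 3-byte form → EF A8 90.
U+226E6: 4-byte form → F0 A2 9B A6.
U+77B3: 3-byte form → E7 9E B3.
U+07D4: 2-byte form → DF 94.
U+F3FD: 3-byte form → EF 8F BD.
U+450D: 3-byte form → E4 94 8D.
Concatenated (18 bytes): EF A8 90 F0 A2 9B A6 E7 9E B3 DF 94 EF 8F BD E4 94 8D.

EF A8 90 F0 A2 9B A6 E7 9E B3 DF 94 EF 8F BD E4 94 8D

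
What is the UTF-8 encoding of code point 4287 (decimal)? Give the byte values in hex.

U+10BF = 0x10BF = 4287 decimal. In range U+0800–U+FFFF → 3-byte form: 1110xxxx 10xxxxxx 10xxxxxx.
Binary (16 bits): 0001000010111111.
Split 4+6+6: 0001 | 000010 | 111111.
Byte 1: 11100001 = 0xE1.
Byte 2: 10000010 = 0x82.
Byte 3: 10111111 = 0xBF.

E1 82 BF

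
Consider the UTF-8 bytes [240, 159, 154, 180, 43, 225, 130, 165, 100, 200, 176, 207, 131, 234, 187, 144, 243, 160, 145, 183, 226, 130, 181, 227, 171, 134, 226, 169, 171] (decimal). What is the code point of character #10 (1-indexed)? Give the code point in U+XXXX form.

U+3AC6

Offset 0: leading byte 0xF0 = 11110000 → 4-byte char #1 = F0 9F 9A B4.
Offset 4: leading byte 0x2B = 00101011 → 1-byte char #2 = 2B.
Offset 5: leading byte 0xE1 = 11100001 → 3-byte char #3 = E1 82 A5.
Offset 8: leading byte 0x64 = 01100100 → 1-byte char #4 = 64.
Offset 9: leading byte 0xC8 = 11001000 → 2-byte char #5 = C8 B0.
Offset 11: leading byte 0xCF = 11001111 → 2-byte char #6 = CF 83.
Offset 13: leading byte 0xEA = 11101010 → 3-byte char #7 = EA BB 90.
Offset 16: leading byte 0xF3 = 11110011 → 4-byte char #8 = F3 A0 91 B7.
Offset 20: leading byte 0xE2 = 11100010 → 3-byte char #9 = E2 82 B5.
Offset 23: leading byte 0xE3 = 11100011 → 3-byte char #10 = E3 AB 86.
Leading byte 0xE3 = 11100011 matches 1110xxxx → 3-byte sequence.
Byte 1: 0xE3 = 11100011, payload 0011 (4 bits).
Byte 2: 0xAB = 10101011 (10xxxxxx ✓), payload 101011.
Byte 3: 0x86 = 10000110 (10xxxxxx ✓), payload 000110.
Concatenate: 0011101011000110 = 0x3AC6 (16 bits → U+3AC6).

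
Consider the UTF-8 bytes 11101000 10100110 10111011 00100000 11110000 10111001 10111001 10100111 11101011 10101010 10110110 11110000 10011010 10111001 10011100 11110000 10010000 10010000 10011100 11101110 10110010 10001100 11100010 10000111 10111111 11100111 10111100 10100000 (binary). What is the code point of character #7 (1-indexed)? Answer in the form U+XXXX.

U+EC8C

Offset 0: leading byte 0xE8 = 11101000 → 3-byte char #1 = E8 A6 BB.
Offset 3: leading byte 0x20 = 00100000 → 1-byte char #2 = 20.
Offset 4: leading byte 0xF0 = 11110000 → 4-byte char #3 = F0 B9 B9 A7.
Offset 8: leading byte 0xEB = 11101011 → 3-byte char #4 = EB AA B6.
Offset 11: leading byte 0xF0 = 11110000 → 4-byte char #5 = F0 9A B9 9C.
Offset 15: leading byte 0xF0 = 11110000 → 4-byte char #6 = F0 90 90 9C.
Offset 19: leading byte 0xEE = 11101110 → 3-byte char #7 = EE B2 8C.
Leading byte 0xEE = 11101110 matches 1110xxxx → 3-byte sequence.
Byte 1: 0xEE = 11101110, payload 1110 (4 bits).
Byte 2: 0xB2 = 10110010 (10xxxxxx ✓), payload 110010.
Byte 3: 0x8C = 10001100 (10xxxxxx ✓), payload 001100.
Concatenate: 1110110010001100 = 0xEC8C (16 bits → U+EC8C).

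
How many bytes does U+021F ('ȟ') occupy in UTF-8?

U+021F = 0x21F. UTF-8 uses 1 byte below 0x80, 2 below 0x800, 3 below 0x10000, 4 up to 0x10FFFF. 0x21F is in U+0080–U+07FF → 2 bytes.

2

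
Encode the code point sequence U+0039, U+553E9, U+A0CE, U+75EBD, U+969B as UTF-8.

U+0039: 1-byte form → 39.
U+553E9: 4-byte form → F1 95 8F A9.
U+A0CE: 3-byte form → EA 83 8E.
U+75EBD: 4-byte form → F1 B5 BA BD.
U+969B: 3-byte form → E9 9A 9B.
Concatenated (15 bytes): 39 F1 95 8F A9 EA 83 8E F1 B5 BA BD E9 9A 9B.

39 F1 95 8F A9 EA 83 8E F1 B5 BA BD E9 9A 9B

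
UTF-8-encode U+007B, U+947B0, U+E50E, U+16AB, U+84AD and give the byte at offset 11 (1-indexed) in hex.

1-indexed offset 11 is 0-indexed offset 10.
U+007B → 1-byte form 7B at offsets 0–0.
U+947B0 → 4-byte form F2 94 9E B0 at offsets 1–4.
U+E50E → 3-byte form EE 94 8E at offsets 5–7.
U+16AB → 3-byte form E1 9A AB at offsets 8–10.
Offset 10 falls in char 4's range; it's byte 3 of E1 9A AB = 0xAB.

0xAB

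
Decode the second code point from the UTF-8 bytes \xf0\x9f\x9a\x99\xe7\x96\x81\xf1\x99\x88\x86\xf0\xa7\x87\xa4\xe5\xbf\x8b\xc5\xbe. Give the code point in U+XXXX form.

U+7581

Offset 0: leading byte 0xF0 = 11110000 → 4-byte char #1 = F0 9F 9A 99.
Offset 4: leading byte 0xE7 = 11100111 → 3-byte char #2 = E7 96 81.
Leading byte 0xE7 = 11100111 matches 1110xxxx → 3-byte sequence.
Byte 1: 0xE7 = 11100111, payload 0111 (4 bits).
Byte 2: 0x96 = 10010110 (10xxxxxx ✓), payload 010110.
Byte 3: 0x81 = 10000001 (10xxxxxx ✓), payload 000001.
Concatenate: 0111010110000001 = 0x7581 (16 bits → U+7581).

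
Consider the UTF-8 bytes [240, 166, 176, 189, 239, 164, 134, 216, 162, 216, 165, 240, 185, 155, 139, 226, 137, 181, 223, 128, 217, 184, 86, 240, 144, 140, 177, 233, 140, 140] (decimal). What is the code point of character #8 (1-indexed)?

Offset 0: leading byte 0xF0 = 11110000 → 4-byte char #1 = F0 A6 B0 BD.
Offset 4: leading byte 0xEF = 11101111 → 3-byte char #2 = EF A4 86.
Offset 7: leading byte 0xD8 = 11011000 → 2-byte char #3 = D8 A2.
Offset 9: leading byte 0xD8 = 11011000 → 2-byte char #4 = D8 A5.
Offset 11: leading byte 0xF0 = 11110000 → 4-byte char #5 = F0 B9 9B 8B.
Offset 15: leading byte 0xE2 = 11100010 → 3-byte char #6 = E2 89 B5.
Offset 18: leading byte 0xDF = 11011111 → 2-byte char #7 = DF 80.
Offset 20: leading byte 0xD9 = 11011001 → 2-byte char #8 = D9 B8.
Leading byte 0xD9 = 11011001 matches 110xxxxx → 2-byte sequence.
Byte 1: 0xD9 = 11011001, payload 11001 (5 bits).
Byte 2: 0xB8 = 10111000 (10xxxxxx ✓), payload 111000.
Concatenate: 11001111000 = 0x678 (11 bits → U+0678).

U+0678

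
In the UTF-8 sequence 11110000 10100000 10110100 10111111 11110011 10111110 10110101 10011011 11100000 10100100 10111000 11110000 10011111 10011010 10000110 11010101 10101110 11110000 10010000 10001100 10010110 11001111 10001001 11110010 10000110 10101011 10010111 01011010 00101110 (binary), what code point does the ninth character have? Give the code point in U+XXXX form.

U+005A

Offset 0: leading byte 0xF0 = 11110000 → 4-byte char #1 = F0 A0 B4 BF.
Offset 4: leading byte 0xF3 = 11110011 → 4-byte char #2 = F3 BE B5 9B.
Offset 8: leading byte 0xE0 = 11100000 → 3-byte char #3 = E0 A4 B8.
Offset 11: leading byte 0xF0 = 11110000 → 4-byte char #4 = F0 9F 9A 86.
Offset 15: leading byte 0xD5 = 11010101 → 2-byte char #5 = D5 AE.
Offset 17: leading byte 0xF0 = 11110000 → 4-byte char #6 = F0 90 8C 96.
Offset 21: leading byte 0xCF = 11001111 → 2-byte char #7 = CF 89.
Offset 23: leading byte 0xF2 = 11110010 → 4-byte char #8 = F2 86 AB 97.
Offset 27: leading byte 0x5A = 01011010 → 1-byte char #9 = 5A.
Leading byte 0x5A = 01011010 matches 0xxxxxxx → 1-byte sequence.
Byte 1: 0x5A = 01011010, payload 1011010 (7 bits).
Concatenate: 1011010 = 0x5A (7 bits → U+005A).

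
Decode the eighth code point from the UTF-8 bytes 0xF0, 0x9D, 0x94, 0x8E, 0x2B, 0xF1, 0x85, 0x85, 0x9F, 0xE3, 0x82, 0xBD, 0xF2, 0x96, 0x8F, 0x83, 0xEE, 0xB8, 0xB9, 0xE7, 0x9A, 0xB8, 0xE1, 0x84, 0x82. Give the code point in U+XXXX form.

U+1102

Offset 0: leading byte 0xF0 = 11110000 → 4-byte char #1 = F0 9D 94 8E.
Offset 4: leading byte 0x2B = 00101011 → 1-byte char #2 = 2B.
Offset 5: leading byte 0xF1 = 11110001 → 4-byte char #3 = F1 85 85 9F.
Offset 9: leading byte 0xE3 = 11100011 → 3-byte char #4 = E3 82 BD.
Offset 12: leading byte 0xF2 = 11110010 → 4-byte char #5 = F2 96 8F 83.
Offset 16: leading byte 0xEE = 11101110 → 3-byte char #6 = EE B8 B9.
Offset 19: leading byte 0xE7 = 11100111 → 3-byte char #7 = E7 9A B8.
Offset 22: leading byte 0xE1 = 11100001 → 3-byte char #8 = E1 84 82.
Leading byte 0xE1 = 11100001 matches 1110xxxx → 3-byte sequence.
Byte 1: 0xE1 = 11100001, payload 0001 (4 bits).
Byte 2: 0x84 = 10000100 (10xxxxxx ✓), payload 000100.
Byte 3: 0x82 = 10000010 (10xxxxxx ✓), payload 000010.
Concatenate: 0001000100000010 = 0x1102 (16 bits → U+1102).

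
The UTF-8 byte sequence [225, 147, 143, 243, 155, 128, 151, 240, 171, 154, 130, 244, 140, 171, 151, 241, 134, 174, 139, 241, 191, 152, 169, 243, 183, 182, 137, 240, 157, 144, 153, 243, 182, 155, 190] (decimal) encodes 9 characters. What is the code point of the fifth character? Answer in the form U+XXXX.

U+46B8B

Offset 0: leading byte 0xE1 = 11100001 → 3-byte char #1 = E1 93 8F.
Offset 3: leading byte 0xF3 = 11110011 → 4-byte char #2 = F3 9B 80 97.
Offset 7: leading byte 0xF0 = 11110000 → 4-byte char #3 = F0 AB 9A 82.
Offset 11: leading byte 0xF4 = 11110100 → 4-byte char #4 = F4 8C AB 97.
Offset 15: leading byte 0xF1 = 11110001 → 4-byte char #5 = F1 86 AE 8B.
Leading byte 0xF1 = 11110001 matches 11110xxx → 4-byte sequence.
Byte 1: 0xF1 = 11110001, payload 001 (3 bits).
Byte 2: 0x86 = 10000110 (10xxxxxx ✓), payload 000110.
Byte 3: 0xAE = 10101110 (10xxxxxx ✓), payload 101110.
Byte 4: 0x8B = 10001011 (10xxxxxx ✓), payload 001011.
Concatenate: 001000110101110001011 = 0x46B8B (21 bits → U+46B8B).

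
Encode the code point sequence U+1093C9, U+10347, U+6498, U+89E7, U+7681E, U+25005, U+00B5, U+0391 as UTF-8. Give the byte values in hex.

F4 89 8F 89 F0 90 8D 87 E6 92 98 E8 A7 A7 F1 B6 A0 9E F0 A5 80 85 C2 B5 CE 91

U+1093C9: 4-byte form → F4 89 8F 89.
U+10347: 4-byte form → F0 90 8D 87.
U+6498: 3-byte form → E6 92 98.
U+89E7: 3-byte form → E8 A7 A7.
U+7681E: 4-byte form → F1 B6 A0 9E.
U+25005: 4-byte form → F0 A5 80 85.
U+00B5: 2-byte form → C2 B5.
U+0391: 2-byte form → CE 91.
Concatenated (26 bytes): F4 89 8F 89 F0 90 8D 87 E6 92 98 E8 A7 A7 F1 B6 A0 9E F0 A5 80 85 C2 B5 CE 91.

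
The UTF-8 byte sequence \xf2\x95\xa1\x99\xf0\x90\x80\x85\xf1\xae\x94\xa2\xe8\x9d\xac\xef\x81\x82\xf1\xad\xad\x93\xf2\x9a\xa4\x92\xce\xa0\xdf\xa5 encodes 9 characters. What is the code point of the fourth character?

Offset 0: leading byte 0xF2 = 11110010 → 4-byte char #1 = F2 95 A1 99.
Offset 4: leading byte 0xF0 = 11110000 → 4-byte char #2 = F0 90 80 85.
Offset 8: leading byte 0xF1 = 11110001 → 4-byte char #3 = F1 AE 94 A2.
Offset 12: leading byte 0xE8 = 11101000 → 3-byte char #4 = E8 9D AC.
Leading byte 0xE8 = 11101000 matches 1110xxxx → 3-byte sequence.
Byte 1: 0xE8 = 11101000, payload 1000 (4 bits).
Byte 2: 0x9D = 10011101 (10xxxxxx ✓), payload 011101.
Byte 3: 0xAC = 10101100 (10xxxxxx ✓), payload 101100.
Concatenate: 1000011101101100 = 0x876C (16 bits → U+876C).

U+876C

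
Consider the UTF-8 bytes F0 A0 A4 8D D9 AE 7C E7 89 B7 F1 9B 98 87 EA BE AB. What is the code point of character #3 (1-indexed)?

U+007C

Offset 0: leading byte 0xF0 = 11110000 → 4-byte char #1 = F0 A0 A4 8D.
Offset 4: leading byte 0xD9 = 11011001 → 2-byte char #2 = D9 AE.
Offset 6: leading byte 0x7C = 01111100 → 1-byte char #3 = 7C.
Leading byte 0x7C = 01111100 matches 0xxxxxxx → 1-byte sequence.
Byte 1: 0x7C = 01111100, payload 1111100 (7 bits).
Concatenate: 1111100 = 0x7C (7 bits → U+007C).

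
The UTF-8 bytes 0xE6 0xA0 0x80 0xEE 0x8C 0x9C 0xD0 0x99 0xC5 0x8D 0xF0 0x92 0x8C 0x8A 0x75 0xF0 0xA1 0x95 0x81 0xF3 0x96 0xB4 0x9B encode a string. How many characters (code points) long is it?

Byte at offset 0: 0xE6 = 11100110 → 3-byte char (#1). Advance 3.
Byte at offset 3: 0xEE = 11101110 → 3-byte char (#2). Advance 3.
Byte at offset 6: 0xD0 = 11010000 → 2-byte char (#3). Advance 2.
Byte at offset 8: 0xC5 = 11000101 → 2-byte char (#4). Advance 2.
Byte at offset 10: 0xF0 = 11110000 → 4-byte char (#5). Advance 4.
Byte at offset 14: 0x75 = 01110101 → 1-byte char (#6). Advance 1.
Byte at offset 15: 0xF0 = 11110000 → 4-byte char (#7). Advance 4.
Byte at offset 19: 0xF3 = 11110011 → 4-byte char (#8). Advance 4.
Reached end at offset 23 after 8 code points.

8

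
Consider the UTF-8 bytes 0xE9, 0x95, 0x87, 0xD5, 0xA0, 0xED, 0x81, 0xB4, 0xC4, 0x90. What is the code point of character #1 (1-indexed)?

Offset 0: leading byte 0xE9 = 11101001 → 3-byte char #1 = E9 95 87.
Leading byte 0xE9 = 11101001 matches 1110xxxx → 3-byte sequence.
Byte 1: 0xE9 = 11101001, payload 1001 (4 bits).
Byte 2: 0x95 = 10010101 (10xxxxxx ✓), payload 010101.
Byte 3: 0x87 = 10000111 (10xxxxxx ✓), payload 000111.
Concatenate: 1001010101000111 = 0x9547 (16 bits → U+9547).

U+9547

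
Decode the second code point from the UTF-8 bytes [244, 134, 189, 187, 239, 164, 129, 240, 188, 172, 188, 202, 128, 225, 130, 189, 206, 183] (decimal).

Offset 0: leading byte 0xF4 = 11110100 → 4-byte char #1 = F4 86 BD BB.
Offset 4: leading byte 0xEF = 11101111 → 3-byte char #2 = EF A4 81.
Leading byte 0xEF = 11101111 matches 1110xxxx → 3-byte sequence.
Byte 1: 0xEF = 11101111, payload 1111 (4 bits).
Byte 2: 0xA4 = 10100100 (10xxxxxx ✓), payload 100100.
Byte 3: 0x81 = 10000001 (10xxxxxx ✓), payload 000001.
Concatenate: 1111100100000001 = 0xF901 (16 bits → U+F901).

U+F901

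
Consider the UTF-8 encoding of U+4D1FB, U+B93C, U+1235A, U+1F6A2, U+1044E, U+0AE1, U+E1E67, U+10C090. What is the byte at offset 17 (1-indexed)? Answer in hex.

1-indexed offset 17 is 0-indexed offset 16.
U+4D1FB → 4-byte form F1 8D 87 BB at offsets 0–3.
U+B93C → 3-byte form EB A4 BC at offsets 4–6.
U+1235A → 4-byte form F0 92 8D 9A at offsets 7–10.
U+1F6A2 → 4-byte form F0 9F 9A A2 at offsets 11–14.
U+1044E → 4-byte form F0 90 91 8E at offsets 15–18.
Offset 16 falls in char 5's range; it's byte 2 of F0 90 91 8E = 0x90.

0x90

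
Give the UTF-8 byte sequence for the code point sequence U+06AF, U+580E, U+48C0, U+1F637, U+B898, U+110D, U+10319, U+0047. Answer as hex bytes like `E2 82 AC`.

DA AF E5 A0 8E E4 A3 80 F0 9F 98 B7 EB A2 98 E1 84 8D F0 90 8C 99 47

U+06AF: 2-byte form → DA AF.
U+580E: 3-byte form → E5 A0 8E.
U+48C0: 3-byte form → E4 A3 80.
U+1F637: 4-byte form → F0 9F 98 B7.
U+B898: 3-byte form → EB A2 98.
U+110D: 3-byte form → E1 84 8D.
U+10319: 4-byte form → F0 90 8C 99.
U+0047: 1-byte form → 47.
Concatenated (23 bytes): DA AF E5 A0 8E E4 A3 80 F0 9F 98 B7 EB A2 98 E1 84 8D F0 90 8C 99 47.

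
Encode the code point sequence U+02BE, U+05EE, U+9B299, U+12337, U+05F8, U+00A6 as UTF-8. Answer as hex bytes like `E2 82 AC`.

CA BE D7 AE F2 9B 8A 99 F0 92 8C B7 D7 B8 C2 A6

U+02BE: 2-byte form → CA BE.
U+05EE: 2-byte form → D7 AE.
U+9B299: 4-byte form → F2 9B 8A 99.
U+12337: 4-byte form → F0 92 8C B7.
U+05F8: 2-byte form → D7 B8.
U+00A6: 2-byte form → C2 A6.
Concatenated (16 bytes): CA BE D7 AE F2 9B 8A 99 F0 92 8C B7 D7 B8 C2 A6.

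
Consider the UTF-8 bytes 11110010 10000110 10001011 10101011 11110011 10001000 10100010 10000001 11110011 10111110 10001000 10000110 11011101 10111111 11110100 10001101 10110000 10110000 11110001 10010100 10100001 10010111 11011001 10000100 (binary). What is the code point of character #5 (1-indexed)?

Offset 0: leading byte 0xF2 = 11110010 → 4-byte char #1 = F2 86 8B AB.
Offset 4: leading byte 0xF3 = 11110011 → 4-byte char #2 = F3 88 A2 81.
Offset 8: leading byte 0xF3 = 11110011 → 4-byte char #3 = F3 BE 88 86.
Offset 12: leading byte 0xDD = 11011101 → 2-byte char #4 = DD BF.
Offset 14: leading byte 0xF4 = 11110100 → 4-byte char #5 = F4 8D B0 B0.
Leading byte 0xF4 = 11110100 matches 11110xxx → 4-byte sequence.
Byte 1: 0xF4 = 11110100, payload 100 (3 bits).
Byte 2: 0x8D = 10001101 (10xxxxxx ✓), payload 001101.
Byte 3: 0xB0 = 10110000 (10xxxxxx ✓), payload 110000.
Byte 4: 0xB0 = 10110000 (10xxxxxx ✓), payload 110000.
Concatenate: 100001101110000110000 = 0x10DC30 (21 bits → U+10DC30).

U+10DC30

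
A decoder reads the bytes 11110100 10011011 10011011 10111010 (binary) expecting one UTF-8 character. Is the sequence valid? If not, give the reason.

Leading byte 0xF4 = 11110100 → 4-byte form.
Payload = 0x11B6FA, which exceeds U+10FFFF, the maximum Unicode code point. (Leading bytes F5–FF, or F4 followed by ≥ 0x90, are invalid.)

invalid (encodes a value above U+10FFFF)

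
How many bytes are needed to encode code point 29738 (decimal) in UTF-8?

U+742A = 0x742A. UTF-8 uses 1 byte below 0x80, 2 below 0x800, 3 below 0x10000, 4 up to 0x10FFFF. 0x742A is in U+0800–U+FFFF → 3 bytes.

3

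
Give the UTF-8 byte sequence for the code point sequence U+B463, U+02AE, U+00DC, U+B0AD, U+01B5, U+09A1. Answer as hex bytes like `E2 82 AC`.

U+B463: 3-byte form → EB 91 A3.
U+02AE: 2-byte form → CA AE.
U+00DC: 2-byte form → C3 9C.
U+B0AD: 3-byte form → EB 82 AD.
U+01B5: 2-byte form → C6 B5.
U+09A1: 3-byte form → E0 A6 A1.
Concatenated (15 bytes): EB 91 A3 CA AE C3 9C EB 82 AD C6 B5 E0 A6 A1.

EB 91 A3 CA AE C3 9C EB 82 AD C6 B5 E0 A6 A1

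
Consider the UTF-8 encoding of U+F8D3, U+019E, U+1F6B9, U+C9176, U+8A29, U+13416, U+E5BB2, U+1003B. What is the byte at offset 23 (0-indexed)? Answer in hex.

U+F8D3 → 3-byte form EF A3 93 at offsets 0–2.
U+019E → 2-byte form C6 9E at offsets 3–4.
U+1F6B9 → 4-byte form F0 9F 9A B9 at offsets 5–8.
U+C9176 → 4-byte form F3 89 85 B6 at offsets 9–12.
U+8A29 → 3-byte form E8 A8 A9 at offsets 13–15.
U+13416 → 4-byte form F0 93 90 96 at offsets 16–19.
U+E5BB2 → 4-byte form F3 A5 AE B2 at offsets 20–23.
Offset 23 falls in char 7's range; it's byte 4 of F3 A5 AE B2 = 0xB2.

0xB2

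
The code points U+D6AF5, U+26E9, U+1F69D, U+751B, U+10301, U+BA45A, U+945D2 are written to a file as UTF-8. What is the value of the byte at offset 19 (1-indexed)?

0xF2

1-indexed offset 19 is 0-indexed offset 18.
U+D6AF5 → 4-byte form F3 96 AB B5 at offsets 0–3.
U+26E9 → 3-byte form E2 9B A9 at offsets 4–6.
U+1F69D → 4-byte form F0 9F 9A 9D at offsets 7–10.
U+751B → 3-byte form E7 94 9B at offsets 11–13.
U+10301 → 4-byte form F0 90 8C 81 at offsets 14–17.
U+BA45A → 4-byte form F2 BA 91 9A at offsets 18–21.
Offset 18 falls in char 6's range; it's byte 1 of F2 BA 91 9A = 0xF2.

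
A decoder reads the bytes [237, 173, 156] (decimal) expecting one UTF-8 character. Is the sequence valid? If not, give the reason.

invalid (encodes a surrogate (U+D800–U+DFFF))

Structurally a 3-byte sequence; payload = 0xDB5C.
But 0xDB5C is in U+D800–U+DFFF, the surrogate range. Surrogates are not Unicode scalar values and are forbidden in UTF-8.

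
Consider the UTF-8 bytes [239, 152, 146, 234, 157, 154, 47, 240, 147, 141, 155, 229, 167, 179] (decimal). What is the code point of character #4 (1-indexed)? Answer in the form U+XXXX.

U+1335B

Offset 0: leading byte 0xEF = 11101111 → 3-byte char #1 = EF 98 92.
Offset 3: leading byte 0xEA = 11101010 → 3-byte char #2 = EA 9D 9A.
Offset 6: leading byte 0x2F = 00101111 → 1-byte char #3 = 2F.
Offset 7: leading byte 0xF0 = 11110000 → 4-byte char #4 = F0 93 8D 9B.
Leading byte 0xF0 = 11110000 matches 11110xxx → 4-byte sequence.
Byte 1: 0xF0 = 11110000, payload 000 (3 bits).
Byte 2: 0x93 = 10010011 (10xxxxxx ✓), payload 010011.
Byte 3: 0x8D = 10001101 (10xxxxxx ✓), payload 001101.
Byte 4: 0x9B = 10011011 (10xxxxxx ✓), payload 011011.
Concatenate: 000010011001101011011 = 0x1335B (21 bits → U+1335B).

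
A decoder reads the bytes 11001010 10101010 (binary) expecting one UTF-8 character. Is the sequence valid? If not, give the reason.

valid

Leading byte 0xCA = 11001010 → 2-byte form.
Continuation bytes 0xAA=10101010 all match 10xxxxxx.
Decoded value 0x2AA is ≥ 0x80 (shortest form) and not a surrogate.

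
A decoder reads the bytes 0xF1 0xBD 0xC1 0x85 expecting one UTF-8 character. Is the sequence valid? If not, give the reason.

invalid (non-continuation byte where continuation expected)

Leading byte 0xF1 = 11110001 → 4-byte form.
Byte 3 is 0xC1 = 11000001, which is not 10xxxxxx — expected a continuation byte.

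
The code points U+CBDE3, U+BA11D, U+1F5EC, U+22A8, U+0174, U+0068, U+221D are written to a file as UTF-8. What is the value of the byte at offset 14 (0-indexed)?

0xA8

U+CBDE3 → 4-byte form F3 8B B7 A3 at offsets 0–3.
U+BA11D → 4-byte form F2 BA 84 9D at offsets 4–7.
U+1F5EC → 4-byte form F0 9F 97 AC at offsets 8–11.
U+22A8 → 3-byte form E2 8A A8 at offsets 12–14.
Offset 14 falls in char 4's range; it's byte 3 of E2 8A A8 = 0xA8.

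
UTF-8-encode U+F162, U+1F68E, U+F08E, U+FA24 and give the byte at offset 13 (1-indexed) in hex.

0xA4

1-indexed offset 13 is 0-indexed offset 12.
U+F162 → 3-byte form EF 85 A2 at offsets 0–2.
U+1F68E → 4-byte form F0 9F 9A 8E at offsets 3–6.
U+F08E → 3-byte form EF 82 8E at offsets 7–9.
U+FA24 → 3-byte form EF A8 A4 at offsets 10–12.
Offset 12 falls in char 4's range; it's byte 3 of EF A8 A4 = 0xA4.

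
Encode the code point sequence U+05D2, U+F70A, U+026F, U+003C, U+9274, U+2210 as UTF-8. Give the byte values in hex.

U+05D2: 2-byte form → D7 92.
U+F70A: 3-byte form → EF 9C 8A.
U+026F: 2-byte form → C9 AF.
U+003C: 1-byte form → 3C.
U+9274: 3-byte form → E9 89 B4.
U+2210: 3-byte form → E2 88 90.
Concatenated (14 bytes): D7 92 EF 9C 8A C9 AF 3C E9 89 B4 E2 88 90.

D7 92 EF 9C 8A C9 AF 3C E9 89 B4 E2 88 90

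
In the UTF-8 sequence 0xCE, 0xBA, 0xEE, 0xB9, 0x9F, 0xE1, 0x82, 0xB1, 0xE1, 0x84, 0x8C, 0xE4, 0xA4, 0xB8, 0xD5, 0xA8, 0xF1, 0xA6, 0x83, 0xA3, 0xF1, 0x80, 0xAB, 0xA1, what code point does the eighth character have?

Offset 0: leading byte 0xCE = 11001110 → 2-byte char #1 = CE BA.
Offset 2: leading byte 0xEE = 11101110 → 3-byte char #2 = EE B9 9F.
Offset 5: leading byte 0xE1 = 11100001 → 3-byte char #3 = E1 82 B1.
Offset 8: leading byte 0xE1 = 11100001 → 3-byte char #4 = E1 84 8C.
Offset 11: leading byte 0xE4 = 11100100 → 3-byte char #5 = E4 A4 B8.
Offset 14: leading byte 0xD5 = 11010101 → 2-byte char #6 = D5 A8.
Offset 16: leading byte 0xF1 = 11110001 → 4-byte char #7 = F1 A6 83 A3.
Offset 20: leading byte 0xF1 = 11110001 → 4-byte char #8 = F1 80 AB A1.
Leading byte 0xF1 = 11110001 matches 11110xxx → 4-byte sequence.
Byte 1: 0xF1 = 11110001, payload 001 (3 bits).
Byte 2: 0x80 = 10000000 (10xxxxxx ✓), payload 000000.
Byte 3: 0xAB = 10101011 (10xxxxxx ✓), payload 101011.
Byte 4: 0xA1 = 10100001 (10xxxxxx ✓), payload 100001.
Concatenate: 001000000101011100001 = 0x40AE1 (21 bits → U+40AE1).

U+40AE1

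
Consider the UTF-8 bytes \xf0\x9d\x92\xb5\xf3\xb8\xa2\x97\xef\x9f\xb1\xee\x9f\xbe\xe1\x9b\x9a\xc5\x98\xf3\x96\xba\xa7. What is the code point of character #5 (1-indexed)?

Offset 0: leading byte 0xF0 = 11110000 → 4-byte char #1 = F0 9D 92 B5.
Offset 4: leading byte 0xF3 = 11110011 → 4-byte char #2 = F3 B8 A2 97.
Offset 8: leading byte 0xEF = 11101111 → 3-byte char #3 = EF 9F B1.
Offset 11: leading byte 0xEE = 11101110 → 3-byte char #4 = EE 9F BE.
Offset 14: leading byte 0xE1 = 11100001 → 3-byte char #5 = E1 9B 9A.
Leading byte 0xE1 = 11100001 matches 1110xxxx → 3-byte sequence.
Byte 1: 0xE1 = 11100001, payload 0001 (4 bits).
Byte 2: 0x9B = 10011011 (10xxxxxx ✓), payload 011011.
Byte 3: 0x9A = 10011010 (10xxxxxx ✓), payload 011010.
Concatenate: 0001011011011010 = 0x16DA (16 bits → U+16DA).

U+16DA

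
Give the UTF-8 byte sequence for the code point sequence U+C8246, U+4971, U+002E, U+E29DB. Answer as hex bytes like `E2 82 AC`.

F3 88 89 86 E4 A5 B1 2E F3 A2 A7 9B

U+C8246: 4-byte form → F3 88 89 86.
U+4971: 3-byte form → E4 A5 B1.
U+002E: 1-byte form → 2E.
U+E29DB: 4-byte form → F3 A2 A7 9B.
Concatenated (12 bytes): F3 88 89 86 E4 A5 B1 2E F3 A2 A7 9B.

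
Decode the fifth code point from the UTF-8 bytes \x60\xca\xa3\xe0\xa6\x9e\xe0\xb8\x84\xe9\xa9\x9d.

Offset 0: leading byte 0x60 = 01100000 → 1-byte char #1 = 60.
Offset 1: leading byte 0xCA = 11001010 → 2-byte char #2 = CA A3.
Offset 3: leading byte 0xE0 = 11100000 → 3-byte char #3 = E0 A6 9E.
Offset 6: leading byte 0xE0 = 11100000 → 3-byte char #4 = E0 B8 84.
Offset 9: leading byte 0xE9 = 11101001 → 3-byte char #5 = E9 A9 9D.
Leading byte 0xE9 = 11101001 matches 1110xxxx → 3-byte sequence.
Byte 1: 0xE9 = 11101001, payload 1001 (4 bits).
Byte 2: 0xA9 = 10101001 (10xxxxxx ✓), payload 101001.
Byte 3: 0x9D = 10011101 (10xxxxxx ✓), payload 011101.
Concatenate: 1001101001011101 = 0x9A5D (16 bits → U+9A5D).

U+9A5D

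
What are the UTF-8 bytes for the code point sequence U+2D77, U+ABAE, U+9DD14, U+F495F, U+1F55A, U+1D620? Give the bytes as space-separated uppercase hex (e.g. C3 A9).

U+2D77: 3-byte form → E2 B5 B7.
U+ABAE: 3-byte form → EA AE AE.
U+9DD14: 4-byte form → F2 9D B4 94.
U+F495F: 4-byte form → F3 B4 A5 9F.
U+1F55A: 4-byte form → F0 9F 95 9A.
U+1D620: 4-byte form → F0 9D 98 A0.
Concatenated (22 bytes): E2 B5 B7 EA AE AE F2 9D B4 94 F3 B4 A5 9F F0 9F 95 9A F0 9D 98 A0.

E2 B5 B7 EA AE AE F2 9D B4 94 F3 B4 A5 9F F0 9F 95 9A F0 9D 98 A0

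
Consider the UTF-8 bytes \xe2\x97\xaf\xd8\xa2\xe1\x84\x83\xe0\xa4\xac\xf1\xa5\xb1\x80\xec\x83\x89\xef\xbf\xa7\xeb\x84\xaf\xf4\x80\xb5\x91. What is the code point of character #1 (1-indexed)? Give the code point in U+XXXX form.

U+25EF

Offset 0: leading byte 0xE2 = 11100010 → 3-byte char #1 = E2 97 AF.
Leading byte 0xE2 = 11100010 matches 1110xxxx → 3-byte sequence.
Byte 1: 0xE2 = 11100010, payload 0010 (4 bits).
Byte 2: 0x97 = 10010111 (10xxxxxx ✓), payload 010111.
Byte 3: 0xAF = 10101111 (10xxxxxx ✓), payload 101111.
Concatenate: 0010010111101111 = 0x25EF (16 bits → U+25EF).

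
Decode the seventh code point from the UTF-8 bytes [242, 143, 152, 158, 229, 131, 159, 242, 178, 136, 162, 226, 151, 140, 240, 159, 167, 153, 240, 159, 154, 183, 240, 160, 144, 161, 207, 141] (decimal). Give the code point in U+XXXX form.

Offset 0: leading byte 0xF2 = 11110010 → 4-byte char #1 = F2 8F 98 9E.
Offset 4: leading byte 0xE5 = 11100101 → 3-byte char #2 = E5 83 9F.
Offset 7: leading byte 0xF2 = 11110010 → 4-byte char #3 = F2 B2 88 A2.
Offset 11: leading byte 0xE2 = 11100010 → 3-byte char #4 = E2 97 8C.
Offset 14: leading byte 0xF0 = 11110000 → 4-byte char #5 = F0 9F A7 99.
Offset 18: leading byte 0xF0 = 11110000 → 4-byte char #6 = F0 9F 9A B7.
Offset 22: leading byte 0xF0 = 11110000 → 4-byte char #7 = F0 A0 90 A1.
Leading byte 0xF0 = 11110000 matches 11110xxx → 4-byte sequence.
Byte 1: 0xF0 = 11110000, payload 000 (3 bits).
Byte 2: 0xA0 = 10100000 (10xxxxxx ✓), payload 100000.
Byte 3: 0x90 = 10010000 (10xxxxxx ✓), payload 010000.
Byte 4: 0xA1 = 10100001 (10xxxxxx ✓), payload 100001.
Concatenate: 000100000010000100001 = 0x20421 (21 bits → U+20421).

U+20421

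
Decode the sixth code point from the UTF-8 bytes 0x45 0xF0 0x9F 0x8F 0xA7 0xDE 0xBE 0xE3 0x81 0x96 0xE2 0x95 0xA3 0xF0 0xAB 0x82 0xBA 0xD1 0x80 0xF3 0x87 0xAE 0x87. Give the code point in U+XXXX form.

U+2B0BA

Offset 0: leading byte 0x45 = 01000101 → 1-byte char #1 = 45.
Offset 1: leading byte 0xF0 = 11110000 → 4-byte char #2 = F0 9F 8F A7.
Offset 5: leading byte 0xDE = 11011110 → 2-byte char #3 = DE BE.
Offset 7: leading byte 0xE3 = 11100011 → 3-byte char #4 = E3 81 96.
Offset 10: leading byte 0xE2 = 11100010 → 3-byte char #5 = E2 95 A3.
Offset 13: leading byte 0xF0 = 11110000 → 4-byte char #6 = F0 AB 82 BA.
Leading byte 0xF0 = 11110000 matches 11110xxx → 4-byte sequence.
Byte 1: 0xF0 = 11110000, payload 000 (3 bits).
Byte 2: 0xAB = 10101011 (10xxxxxx ✓), payload 101011.
Byte 3: 0x82 = 10000010 (10xxxxxx ✓), payload 000010.
Byte 4: 0xBA = 10111010 (10xxxxxx ✓), payload 111010.
Concatenate: 000101011000010111010 = 0x2B0BA (21 bits → U+2B0BA).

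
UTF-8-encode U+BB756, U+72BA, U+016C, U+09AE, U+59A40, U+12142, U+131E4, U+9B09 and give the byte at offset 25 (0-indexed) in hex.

0xAC

U+BB756 → 4-byte form F2 BB 9D 96 at offsets 0–3.
U+72BA → 3-byte form E7 8A BA at offsets 4–6.
U+016C → 2-byte form C5 AC at offsets 7–8.
U+09AE → 3-byte form E0 A6 AE at offsets 9–11.
U+59A40 → 4-byte form F1 99 A9 80 at offsets 12–15.
U+12142 → 4-byte form F0 92 85 82 at offsets 16–19.
U+131E4 → 4-byte form F0 93 87 A4 at offsets 20–23.
U+9B09 → 3-byte form E9 AC 89 at offsets 24–26.
Offset 25 falls in char 8's range; it's byte 2 of E9 AC 89 = 0xAC.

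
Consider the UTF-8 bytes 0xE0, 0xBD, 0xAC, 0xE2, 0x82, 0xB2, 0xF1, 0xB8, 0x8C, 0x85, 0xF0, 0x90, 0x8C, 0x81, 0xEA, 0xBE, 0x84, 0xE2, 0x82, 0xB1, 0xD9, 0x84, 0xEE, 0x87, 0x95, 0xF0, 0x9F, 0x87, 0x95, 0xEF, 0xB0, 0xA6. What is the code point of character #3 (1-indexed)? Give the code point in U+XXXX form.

U+78305

Offset 0: leading byte 0xE0 = 11100000 → 3-byte char #1 = E0 BD AC.
Offset 3: leading byte 0xE2 = 11100010 → 3-byte char #2 = E2 82 B2.
Offset 6: leading byte 0xF1 = 11110001 → 4-byte char #3 = F1 B8 8C 85.
Leading byte 0xF1 = 11110001 matches 11110xxx → 4-byte sequence.
Byte 1: 0xF1 = 11110001, payload 001 (3 bits).
Byte 2: 0xB8 = 10111000 (10xxxxxx ✓), payload 111000.
Byte 3: 0x8C = 10001100 (10xxxxxx ✓), payload 001100.
Byte 4: 0x85 = 10000101 (10xxxxxx ✓), payload 000101.
Concatenate: 001111000001100000101 = 0x78305 (21 bits → U+78305).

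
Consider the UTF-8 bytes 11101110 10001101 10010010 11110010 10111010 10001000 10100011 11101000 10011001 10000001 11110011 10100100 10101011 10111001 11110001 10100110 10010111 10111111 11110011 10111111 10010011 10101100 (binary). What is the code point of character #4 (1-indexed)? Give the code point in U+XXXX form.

U+E4AF9

Offset 0: leading byte 0xEE = 11101110 → 3-byte char #1 = EE 8D 92.
Offset 3: leading byte 0xF2 = 11110010 → 4-byte char #2 = F2 BA 88 A3.
Offset 7: leading byte 0xE8 = 11101000 → 3-byte char #3 = E8 99 81.
Offset 10: leading byte 0xF3 = 11110011 → 4-byte char #4 = F3 A4 AB B9.
Leading byte 0xF3 = 11110011 matches 11110xxx → 4-byte sequence.
Byte 1: 0xF3 = 11110011, payload 011 (3 bits).
Byte 2: 0xA4 = 10100100 (10xxxxxx ✓), payload 100100.
Byte 3: 0xAB = 10101011 (10xxxxxx ✓), payload 101011.
Byte 4: 0xB9 = 10111001 (10xxxxxx ✓), payload 111001.
Concatenate: 011100100101011111001 = 0xE4AF9 (21 bits → U+E4AF9).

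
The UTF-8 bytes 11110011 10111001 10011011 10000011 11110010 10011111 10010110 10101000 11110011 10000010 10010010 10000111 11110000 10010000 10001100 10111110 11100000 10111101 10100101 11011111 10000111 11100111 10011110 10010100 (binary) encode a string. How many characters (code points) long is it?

Byte at offset 0: 0xF3 = 11110011 → 4-byte char (#1). Advance 4.
Byte at offset 4: 0xF2 = 11110010 → 4-byte char (#2). Advance 4.
Byte at offset 8: 0xF3 = 11110011 → 4-byte char (#3). Advance 4.
Byte at offset 12: 0xF0 = 11110000 → 4-byte char (#4). Advance 4.
Byte at offset 16: 0xE0 = 11100000 → 3-byte char (#5). Advance 3.
Byte at offset 19: 0xDF = 11011111 → 2-byte char (#6). Advance 2.
Byte at offset 21: 0xE7 = 11100111 → 3-byte char (#7). Advance 3.
Reached end at offset 24 after 7 code points.

7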